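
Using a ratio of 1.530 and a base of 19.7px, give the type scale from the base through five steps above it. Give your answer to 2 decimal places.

19.70px, 30.14px, 46.12px, 70.56px, 107.95px, 165.17px

Step 0: 19.7px
Step 1: 19.7 × 1.530 = 30.14
Step 2: 19.7 × 1.530² = 46.12
Step 3: 19.7 × 1.530³ = 70.56
Step 4: 19.7 × 1.530⁴ = 107.95
Step 5: 19.7 × 1.530⁵ = 165.17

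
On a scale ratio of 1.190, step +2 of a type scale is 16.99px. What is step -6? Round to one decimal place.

4.2px

16.99 ÷ 1.190⁸ = 16.99 ÷ 4.02139 ≈ 4.225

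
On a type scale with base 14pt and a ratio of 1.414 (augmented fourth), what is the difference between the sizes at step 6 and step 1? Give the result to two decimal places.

92.10pt

Step 1: 14.0 × 1.414 = 19.7960pt
Step 6: 14.0 × 1.414⁶ = 111.8986pt
Difference: 111.8986 − 19.7960 = 92.1026pt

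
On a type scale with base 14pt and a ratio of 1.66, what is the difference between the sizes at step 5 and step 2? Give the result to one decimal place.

137.9pt

Step 2: 14.0 × 1.66² = 38.578pt
Step 5: 14.0 × 1.66⁵ = 176.469pt
Difference: 176.469 − 38.578 = 137.891pt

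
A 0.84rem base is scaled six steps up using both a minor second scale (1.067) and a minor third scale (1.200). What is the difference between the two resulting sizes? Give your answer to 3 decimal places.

1.269rem

Minor second: 0.84 × 1.067⁶ = 1.23956rem
Minor third: 0.84 × 1.200⁶ = 2.50823rem
Difference: 2.50823 − 1.23956 = 1.26867rem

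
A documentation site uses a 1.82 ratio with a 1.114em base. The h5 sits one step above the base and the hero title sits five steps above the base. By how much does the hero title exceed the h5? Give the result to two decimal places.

20.22em

Step 1: 1.114 × 1.82 = 2.0275em
Step 5: 1.114 × 1.82⁵ = 22.2455em
Difference: 22.2455 − 2.0275 = 20.2180em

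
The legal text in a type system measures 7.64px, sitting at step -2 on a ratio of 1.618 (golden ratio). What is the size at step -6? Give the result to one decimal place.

7.64 ÷ 1.618⁴ = 7.64 ÷ 6.85353 ≈ 1.115

1.1px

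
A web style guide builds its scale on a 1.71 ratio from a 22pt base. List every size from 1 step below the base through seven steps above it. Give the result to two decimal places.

Step -1: 22.0 ÷ 1.71 = 12.87
Step 0: 22pt
Step 1: 22.0 × 1.71 = 37.62
Step 2: 22.0 × 1.71² = 64.33
Step 3: 22.0 × 1.71³ = 110.00
Step 4: 22.0 × 1.71⁴ = 188.11
Step 5: 22.0 × 1.71⁵ = 321.66
Step 6: 22.0 × 1.71⁶ = 550.05
Step 7: 22.0 × 1.71⁷ = 940.58

12.87pt, 22.00pt, 37.62pt, 64.33pt, 110.00pt, 188.11pt, 321.66pt, 550.05pt, 940.58pt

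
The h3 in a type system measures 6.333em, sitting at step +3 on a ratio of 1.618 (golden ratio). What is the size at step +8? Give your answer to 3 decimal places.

70.227em

The gap is 8 − (3) = 5 steps, so the factor is 1.618^5.
6.333 × 1.618⁵ = 6.333 × 11.08901 ≈ 70.227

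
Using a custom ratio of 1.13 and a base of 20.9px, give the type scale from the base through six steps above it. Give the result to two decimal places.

20.90px, 23.62px, 26.69px, 30.16px, 34.08px, 38.51px, 43.51px

Step 0: 20.9px
Step 1: 20.9 × 1.13 = 23.62
Step 2: 20.9 × 1.13² = 26.69
Step 3: 20.9 × 1.13³ = 30.16
Step 4: 20.9 × 1.13⁴ = 34.08
Step 5: 20.9 × 1.13⁵ = 38.51
Step 6: 20.9 × 1.13⁶ = 43.51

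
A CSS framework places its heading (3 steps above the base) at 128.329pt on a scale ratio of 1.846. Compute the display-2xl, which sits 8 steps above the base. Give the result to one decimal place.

128.329 × 1.846⁵ = 128.329 × 21.43673 ≈ 2750.954

2751.0pt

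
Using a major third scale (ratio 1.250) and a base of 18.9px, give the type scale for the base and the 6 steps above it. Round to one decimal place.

18.9px, 23.6px, 29.5px, 36.9px, 46.1px, 57.7px, 72.1px

Step 0: 18.9px
Step 1: 18.9 × 1.250 = 23.6
Step 2: 18.9 × 1.250² = 29.5
Step 3: 18.9 × 1.250³ = 36.9
Step 4: 18.9 × 1.250⁴ = 46.1
Step 5: 18.9 × 1.250⁵ = 57.7
Step 6: 18.9 × 1.250⁶ = 72.1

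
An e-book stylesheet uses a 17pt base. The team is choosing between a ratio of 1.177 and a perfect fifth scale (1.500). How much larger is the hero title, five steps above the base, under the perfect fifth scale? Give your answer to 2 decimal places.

At 1.177: 17.0 × 1.177⁵ = 38.4000pt
Perfect fifth: 17.0 × 1.500⁵ = 129.0938pt
Difference: 129.0938 − 38.4000 = 90.6938pt

90.69pt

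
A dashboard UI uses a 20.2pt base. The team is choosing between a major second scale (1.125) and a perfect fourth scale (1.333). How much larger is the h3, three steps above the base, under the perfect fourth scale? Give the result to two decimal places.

Major second: 20.2 × 1.125³ = 28.7613pt
Perfect fourth: 20.2 × 1.333³ = 47.8456pt
Difference: 47.8456 − 28.7613 = 19.0843pt

19.08pt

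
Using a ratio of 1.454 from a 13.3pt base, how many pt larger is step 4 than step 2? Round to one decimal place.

Step 2: 13.3 × 1.454² = 28.118pt
Step 4: 13.3 × 1.454⁴ = 59.444pt
Difference: 59.444 − 28.118 = 31.326pt

31.3pt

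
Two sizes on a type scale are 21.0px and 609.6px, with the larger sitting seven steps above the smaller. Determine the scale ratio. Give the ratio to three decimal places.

r⁷ = 609.6 / 21.0, so r = (609.6/21.0)^(1/7).
r = 29.0286^(1/7) ≈ 1.6180

1.618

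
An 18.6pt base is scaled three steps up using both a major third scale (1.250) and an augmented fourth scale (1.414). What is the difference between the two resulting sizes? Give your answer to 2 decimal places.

Major third: 18.6 × 1.250³ = 36.3281pt
Augmented fourth: 18.6 × 1.414³ = 52.5849pt
Difference: 52.5849 − 36.3281 = 16.2568pt

16.26pt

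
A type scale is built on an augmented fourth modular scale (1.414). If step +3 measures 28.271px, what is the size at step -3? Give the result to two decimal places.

28.271 ÷ 1.414⁶ = 28.271 ÷ 7.99275 ≈ 3.537

3.54px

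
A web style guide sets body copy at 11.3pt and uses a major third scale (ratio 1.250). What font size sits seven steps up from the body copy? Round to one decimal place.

53.9pt

Each step on a modular scale multiplies by the ratio, so the size n steps from the base is base × ratioⁿ.
11.3 × 1.250⁷ = 11.3 × 4.76837 ≈ 53.88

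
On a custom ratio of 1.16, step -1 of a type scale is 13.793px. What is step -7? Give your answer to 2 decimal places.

5.66px

Moving from step -1 to step -7 is 6 steps down, so divide by r⁶.
13.793 ÷ 1.16⁶ = 13.793 ÷ 2.43640 ≈ 5.661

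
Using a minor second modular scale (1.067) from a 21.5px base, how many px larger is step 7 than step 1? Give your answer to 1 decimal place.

10.9px

Step 1: 21.5 × 1.067 = 22.941px
Step 7: 21.5 × 1.067⁷ = 33.852px
Difference: 33.852 − 22.941 = 10.911px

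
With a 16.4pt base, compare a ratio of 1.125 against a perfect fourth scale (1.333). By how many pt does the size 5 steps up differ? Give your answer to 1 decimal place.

At 1.125: 16.4 × 1.125⁵ = 29.553pt
Perfect fourth: 16.4 × 1.333⁵ = 69.023pt
Difference: 69.023 − 29.553 = 39.470pt

39.5pt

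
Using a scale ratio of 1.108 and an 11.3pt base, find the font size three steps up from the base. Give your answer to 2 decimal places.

15.37pt

A modular type scale is a geometric sequence: sizeₙ = base × rⁿ.
11.3 × 1.108³ = 11.3 × 1.36025 ≈ 15.37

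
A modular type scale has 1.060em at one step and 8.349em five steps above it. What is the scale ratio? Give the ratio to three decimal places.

1.511

The ratio satisfies 1.060 × r⁵ = 8.349, so r = (8.349 / 1.060)^(1/5).
r = 7.8764^(1/5) ≈ 1.5110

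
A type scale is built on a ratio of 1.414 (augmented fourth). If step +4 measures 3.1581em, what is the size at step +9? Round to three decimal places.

17.851em

Moving from step +4 to step +9 is 5 steps up, so multiply by r⁵.
3.1581 × 1.414⁵ = 3.1581 × 5.65258 ≈ 17.851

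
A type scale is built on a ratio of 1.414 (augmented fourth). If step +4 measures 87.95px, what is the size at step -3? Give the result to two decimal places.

The gap is -3 − (4) = -7 steps, so the factor is 1.414^-7.
87.95 ÷ 1.414⁷ = 87.95 ÷ 11.30175 ≈ 7.782

7.78px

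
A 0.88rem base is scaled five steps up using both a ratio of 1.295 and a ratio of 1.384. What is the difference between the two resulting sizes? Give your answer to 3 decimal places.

1.263rem

At 1.295: 0.88 × 1.295⁵ = 3.20503rem
At 1.384: 0.88 × 1.384⁵ = 4.46851rem
Difference: 4.46851 − 3.20503 = 1.26348rem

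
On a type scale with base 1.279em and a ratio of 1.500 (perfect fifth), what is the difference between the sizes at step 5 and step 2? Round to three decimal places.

Step 2: 1.279 × 1.500² = 2.87775em
Step 5: 1.279 × 1.500⁵ = 9.71241em
Difference: 9.71241 − 2.87775 = 6.83466em

6.835em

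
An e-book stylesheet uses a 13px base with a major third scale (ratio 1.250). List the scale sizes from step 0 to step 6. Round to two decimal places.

Step 0: 13px
Step 1: 13.0 × 1.250 = 16.25
Step 2: 13.0 × 1.250² = 20.31
Step 3: 13.0 × 1.250³ = 25.39
Step 4: 13.0 × 1.250⁴ = 31.74
Step 5: 13.0 × 1.250⁵ = 39.67
Step 6: 13.0 × 1.250⁶ = 49.59

13.00px, 16.25px, 20.31px, 25.39px, 31.74px, 39.67px, 49.59px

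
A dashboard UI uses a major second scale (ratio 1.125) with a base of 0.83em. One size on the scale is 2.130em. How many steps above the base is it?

1.125ⁿ = 2.130 / 0.83 = 2.5663
n = ln(2.5663) / ln(1.125) = 0.9425 / 0.1178 ≈ 8.00

8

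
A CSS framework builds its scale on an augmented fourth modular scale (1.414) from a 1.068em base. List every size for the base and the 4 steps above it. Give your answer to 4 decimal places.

Step 0: 1.068em
Step 1: 1.068 × 1.414 = 1.5102
Step 2: 1.068 × 1.414² = 2.1354
Step 3: 1.068 × 1.414³ = 3.0194
Step 4: 1.068 × 1.414⁴ = 4.2694

1.0680em, 1.5102em, 2.1354em, 3.0194em, 4.2694em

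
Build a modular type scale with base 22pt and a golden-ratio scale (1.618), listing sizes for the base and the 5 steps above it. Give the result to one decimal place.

Step 0: 22pt
Step 1: 22.0 × 1.618 = 35.6
Step 2: 22.0 × 1.618² = 57.6
Step 3: 22.0 × 1.618³ = 93.2
Step 4: 22.0 × 1.618⁴ = 150.8
Step 5: 22.0 × 1.618⁵ = 244.0

22.0pt, 35.6pt, 57.6pt, 93.2pt, 150.8pt, 244.0pt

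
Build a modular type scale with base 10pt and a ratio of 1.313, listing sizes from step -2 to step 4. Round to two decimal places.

5.80pt, 7.62pt, 10.00pt, 13.13pt, 17.24pt, 22.64pt, 29.72pt

Step -2: 10.0 ÷ 1.313² = 5.80
Step -1: 10.0 ÷ 1.313 = 7.62
Step 0: 10pt
Step 1: 10.0 × 1.313 = 13.13
Step 2: 10.0 × 1.313² = 17.24
Step 3: 10.0 × 1.313³ = 22.64
Step 4: 10.0 × 1.313⁴ = 29.72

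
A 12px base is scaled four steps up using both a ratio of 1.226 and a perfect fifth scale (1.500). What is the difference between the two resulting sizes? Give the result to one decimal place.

33.6px

At 1.226: 12.0 × 1.226⁴ = 27.111px
Perfect fifth: 12.0 × 1.500⁴ = 60.750px
Difference: 60.750 − 27.111 = 33.639px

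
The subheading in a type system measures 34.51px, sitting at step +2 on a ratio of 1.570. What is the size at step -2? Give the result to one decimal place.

Moving from step +2 to step -2 is 4 steps down, so divide by r⁴.
34.51 ÷ 1.570⁴ = 34.51 ÷ 6.07573 ≈ 5.680

5.7px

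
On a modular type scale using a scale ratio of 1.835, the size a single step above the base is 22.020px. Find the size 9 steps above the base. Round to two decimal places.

22.020 × 1.835⁸ = 22.020 × 128.55487 ≈ 2830.778

2830.78px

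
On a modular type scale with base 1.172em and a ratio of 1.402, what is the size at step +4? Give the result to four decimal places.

1.172 × 1.402⁴ = 1.172 × 3.86360 ≈ 4.5281

4.5281em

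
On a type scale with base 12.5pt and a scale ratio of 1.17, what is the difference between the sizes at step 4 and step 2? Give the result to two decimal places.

Step 2: 12.5 × 1.17² = 17.1112pt
Step 4: 12.5 × 1.17⁴ = 23.4236pt
Difference: 23.4236 − 17.1112 = 6.3124pt

6.31pt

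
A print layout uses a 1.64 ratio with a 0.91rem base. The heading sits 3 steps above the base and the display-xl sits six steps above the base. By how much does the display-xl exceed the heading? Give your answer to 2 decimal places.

13.69rem

Step 3: 0.91 × 1.64³ = 4.0140rem
Step 6: 0.91 × 1.64⁶ = 17.7053rem
Difference: 17.7053 − 4.0140 = 13.6913rem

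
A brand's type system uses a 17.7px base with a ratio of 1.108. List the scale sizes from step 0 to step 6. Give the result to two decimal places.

17.70px, 19.61px, 21.73px, 24.08px, 26.68px, 29.56px, 32.75px

Step 0: 17.7px
Step 1: 17.7 × 1.108 = 19.61
Step 2: 17.7 × 1.108² = 21.73
Step 3: 17.7 × 1.108³ = 24.08
Step 4: 17.7 × 1.108⁴ = 26.68
Step 5: 17.7 × 1.108⁵ = 29.56
Step 6: 17.7 × 1.108⁶ = 32.75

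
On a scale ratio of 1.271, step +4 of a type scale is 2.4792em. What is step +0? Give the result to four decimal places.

Moving from step +4 to step +0 is 4 steps down, so divide by r⁴.
2.4792 ÷ 1.271⁴ = 2.4792 ÷ 2.60965 ≈ 0.9500

0.9500em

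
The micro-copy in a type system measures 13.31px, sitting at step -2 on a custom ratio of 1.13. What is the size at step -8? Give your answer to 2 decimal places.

Moving from step -2 to step -8 is 6 steps down, so divide by r⁶.
13.31 ÷ 1.13⁶ = 13.31 ÷ 2.08195 ≈ 6.393

6.39px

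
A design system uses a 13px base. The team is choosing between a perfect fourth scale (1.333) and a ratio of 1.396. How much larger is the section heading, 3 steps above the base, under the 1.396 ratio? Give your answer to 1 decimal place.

4.6px

Perfect fourth: 13.0 × 1.333³ = 30.792px
At 1.396: 13.0 × 1.396³ = 35.367px
Difference: 35.367 − 30.792 = 4.575px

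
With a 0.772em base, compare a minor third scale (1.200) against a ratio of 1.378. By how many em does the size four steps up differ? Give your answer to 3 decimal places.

Minor third: 0.772 × 1.200⁴ = 1.60082em
At 1.378: 0.772 × 1.378⁴ = 2.78365em
Difference: 2.78365 − 1.60082 = 1.18283em

1.183em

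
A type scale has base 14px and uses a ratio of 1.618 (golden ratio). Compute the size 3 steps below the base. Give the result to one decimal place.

3.3px

A modular type scale is a geometric sequence: sizeₙ = base × rⁿ.
14.0 ÷ 1.618³ = 14.0 ÷ 4.23580 ≈ 3.31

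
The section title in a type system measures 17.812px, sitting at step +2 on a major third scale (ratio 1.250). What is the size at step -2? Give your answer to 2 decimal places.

7.30px

17.812 ÷ 1.250⁴ = 17.812 ÷ 2.44141 ≈ 7.296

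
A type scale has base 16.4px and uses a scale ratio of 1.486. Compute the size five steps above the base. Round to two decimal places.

118.83px

Each step on a modular scale multiplies by the ratio, so the size n steps from the base is base × ratioⁿ.
16.4 × 1.486⁵ = 16.4 × 7.24593 ≈ 118.83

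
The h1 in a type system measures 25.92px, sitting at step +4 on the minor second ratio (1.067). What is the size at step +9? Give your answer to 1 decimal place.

35.8px

25.92 × 1.067⁵ = 25.92 × 1.38300 ≈ 35.847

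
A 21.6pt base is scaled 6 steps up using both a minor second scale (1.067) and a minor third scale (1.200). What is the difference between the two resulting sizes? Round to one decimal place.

32.6pt

Minor second: 21.6 × 1.067⁶ = 31.874pt
Minor third: 21.6 × 1.200⁶ = 64.497pt
Difference: 64.497 − 31.874 = 32.623pt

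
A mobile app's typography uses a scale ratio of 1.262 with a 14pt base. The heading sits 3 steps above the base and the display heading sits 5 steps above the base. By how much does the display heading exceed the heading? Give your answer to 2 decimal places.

16.68pt

Step 3: 14.0 × 1.262³ = 28.1388pt
Step 5: 14.0 × 1.262⁵ = 44.8151pt
Difference: 44.8151 − 28.1388 = 16.6763pt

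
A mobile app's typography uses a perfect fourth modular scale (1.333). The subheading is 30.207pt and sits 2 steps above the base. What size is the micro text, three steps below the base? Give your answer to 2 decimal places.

7.18pt

The gap is -3 − (2) = -5 steps, so the factor is 1.333^-5.
30.207 ÷ 1.333⁵ = 30.207 ÷ 4.20873 ≈ 7.177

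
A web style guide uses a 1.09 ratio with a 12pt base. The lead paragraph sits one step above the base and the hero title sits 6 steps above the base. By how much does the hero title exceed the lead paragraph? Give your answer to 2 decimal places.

7.05pt

Step 1: 12.0 × 1.09 = 13.0800pt
Step 6: 12.0 × 1.09⁶ = 20.1252pt
Difference: 20.1252 − 13.0800 = 7.0452pt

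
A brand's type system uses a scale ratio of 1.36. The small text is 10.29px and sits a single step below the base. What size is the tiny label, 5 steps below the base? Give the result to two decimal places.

Moving from step -1 to step -5 is 4 steps down, so divide by r⁴.
10.29 ÷ 1.36⁴ = 10.29 ÷ 3.42102 ≈ 3.008

3.01px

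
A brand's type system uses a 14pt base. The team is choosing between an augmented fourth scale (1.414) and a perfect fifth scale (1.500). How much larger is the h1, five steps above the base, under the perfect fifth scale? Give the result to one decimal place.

Augmented fourth: 14.0 × 1.414⁵ = 79.136pt
Perfect fifth: 14.0 × 1.500⁵ = 106.312pt
Difference: 106.312 − 79.136 = 27.176pt

27.2pt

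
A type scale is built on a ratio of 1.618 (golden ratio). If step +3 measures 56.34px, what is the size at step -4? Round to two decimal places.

56.34 ÷ 1.618⁷ = 56.34 ÷ 29.03017 ≈ 1.941

1.94px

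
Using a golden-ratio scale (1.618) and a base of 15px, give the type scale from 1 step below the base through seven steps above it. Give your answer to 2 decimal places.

9.27px, 15.00px, 24.27px, 39.27px, 63.54px, 102.80px, 166.34px, 269.13px, 435.45px

Step -1: 15.0 ÷ 1.618 = 9.27
Step 0: 15px
Step 1: 15.0 × 1.618 = 24.27
Step 2: 15.0 × 1.618² = 39.27
Step 3: 15.0 × 1.618³ = 63.54
Step 4: 15.0 × 1.618⁴ = 102.80
Step 5: 15.0 × 1.618⁵ = 166.34
Step 6: 15.0 × 1.618⁶ = 269.13
Step 7: 15.0 × 1.618⁷ = 435.45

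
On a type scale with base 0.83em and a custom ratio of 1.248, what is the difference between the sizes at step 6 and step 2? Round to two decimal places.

Step 2: 0.83 × 1.248² = 1.2927em
Step 6: 0.83 × 1.248⁶ = 3.1359em
Difference: 3.1359 − 1.2927 = 1.8432em

1.84em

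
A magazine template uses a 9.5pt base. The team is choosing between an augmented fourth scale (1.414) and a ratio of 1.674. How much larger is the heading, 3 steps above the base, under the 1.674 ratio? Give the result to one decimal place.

Augmented fourth: 9.5 × 1.414³ = 26.858pt
At 1.674: 9.5 × 1.674³ = 44.565pt
Difference: 44.565 − 26.858 = 17.707pt

17.7pt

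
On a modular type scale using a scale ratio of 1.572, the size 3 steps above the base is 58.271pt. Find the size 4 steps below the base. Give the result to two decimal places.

58.271 ÷ 1.572⁷ = 58.271 ÷ 23.72290 ≈ 2.456

2.46pt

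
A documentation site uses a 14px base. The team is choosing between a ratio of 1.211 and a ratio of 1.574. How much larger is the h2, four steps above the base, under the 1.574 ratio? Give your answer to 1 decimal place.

At 1.211: 14.0 × 1.211⁴ = 30.110px
At 1.574: 14.0 × 1.574⁴ = 85.930px
Difference: 85.930 − 30.110 = 55.820px

55.8px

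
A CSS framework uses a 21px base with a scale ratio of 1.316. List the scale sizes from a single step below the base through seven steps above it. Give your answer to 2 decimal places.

15.96px, 21.00px, 27.64px, 36.37px, 47.86px, 62.99px, 82.89px, 109.08px, 143.55px

Step -1: 21.0 ÷ 1.316 = 15.96
Step 0: 21px
Step 1: 21.0 × 1.316 = 27.64
Step 2: 21.0 × 1.316² = 36.37
Step 3: 21.0 × 1.316³ = 47.86
Step 4: 21.0 × 1.316⁴ = 62.99
Step 5: 21.0 × 1.316⁵ = 82.89
Step 6: 21.0 × 1.316⁶ = 109.08
Step 7: 21.0 × 1.316⁷ = 143.55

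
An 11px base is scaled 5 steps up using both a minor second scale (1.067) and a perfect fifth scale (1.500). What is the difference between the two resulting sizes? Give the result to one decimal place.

68.3px

Minor second: 11.0 × 1.067⁵ = 15.213px
Perfect fifth: 11.0 × 1.500⁵ = 83.531px
Difference: 83.531 − 15.213 = 68.318px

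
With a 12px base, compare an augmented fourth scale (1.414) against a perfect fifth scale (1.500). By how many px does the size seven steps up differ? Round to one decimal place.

Augmented fourth: 12.0 × 1.414⁷ = 135.621px
Perfect fifth: 12.0 × 1.500⁷ = 205.031px
Difference: 205.031 − 135.621 = 69.410px

69.4px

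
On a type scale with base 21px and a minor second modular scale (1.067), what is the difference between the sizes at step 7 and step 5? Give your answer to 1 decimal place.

4.0px

Step 5: 21.0 × 1.067⁵ = 29.043px
Step 7: 21.0 × 1.067⁷ = 33.065px
Difference: 33.065 − 29.043 = 4.022px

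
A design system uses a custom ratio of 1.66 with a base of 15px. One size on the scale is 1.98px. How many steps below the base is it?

1.66ⁿ = 15 / 1.98 = 7.5758
n = ln(7.5758) / ln(1.66) = 2.0250 / 0.5068 ≈ 4.00

4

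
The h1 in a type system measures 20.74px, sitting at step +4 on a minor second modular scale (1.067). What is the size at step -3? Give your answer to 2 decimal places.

The gap is -3 − (4) = -7 steps, so the factor is 1.067^-7.
20.74 ÷ 1.067⁷ = 20.74 ÷ 1.57453 ≈ 13.172

13.17px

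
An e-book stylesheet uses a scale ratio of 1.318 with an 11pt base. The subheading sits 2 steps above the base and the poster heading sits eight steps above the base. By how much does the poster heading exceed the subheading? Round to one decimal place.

81.1pt

Step 2: 11.0 × 1.318² = 19.108pt
Step 8: 11.0 × 1.318⁸ = 100.165pt
Difference: 100.165 − 19.108 = 81.057pt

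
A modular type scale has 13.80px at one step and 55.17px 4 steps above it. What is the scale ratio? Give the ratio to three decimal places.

r⁴ = 55.17 / 13.80, so r = (55.17/13.80)^(1/4).
r = 3.9978^(1/4) ≈ 1.4140

1.414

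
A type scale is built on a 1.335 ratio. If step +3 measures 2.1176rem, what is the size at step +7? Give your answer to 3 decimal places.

2.1176 × 1.335⁴ = 2.1176 × 3.17633 ≈ 6.726

6.726rem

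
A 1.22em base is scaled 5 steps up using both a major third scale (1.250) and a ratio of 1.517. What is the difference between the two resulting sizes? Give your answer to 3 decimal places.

6.078em

Major third: 1.22 × 1.250⁵ = 3.72314em
At 1.517: 1.22 × 1.517⁵ = 9.80139em
Difference: 9.80139 − 3.72314 = 6.07825em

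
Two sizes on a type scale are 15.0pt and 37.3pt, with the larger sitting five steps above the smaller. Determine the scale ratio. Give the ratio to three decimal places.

r⁵ = 37.3 / 15.0, so r = (37.3/15.0)^(1/5).
r = 2.4867^(1/5) ≈ 1.1998

1.200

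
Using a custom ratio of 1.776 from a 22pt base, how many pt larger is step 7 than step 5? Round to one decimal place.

Step 5: 22.0 × 1.776⁵ = 388.721pt
Step 7: 22.0 × 1.776⁷ = 1226.093pt
Difference: 1226.093 − 388.721 = 837.372pt

837.4pt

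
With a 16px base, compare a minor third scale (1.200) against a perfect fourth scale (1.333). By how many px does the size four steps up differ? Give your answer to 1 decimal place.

17.3px

Minor third: 16.0 × 1.200⁴ = 33.178px
Perfect fourth: 16.0 × 1.333⁴ = 50.517px
Difference: 50.517 − 33.178 = 17.339px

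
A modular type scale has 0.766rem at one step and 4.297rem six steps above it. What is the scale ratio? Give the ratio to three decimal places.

r⁶ = 4.297 / 0.766, so r = (4.297/0.766)^(1/6).
r = 5.6097^(1/6) ≈ 1.3330

1.333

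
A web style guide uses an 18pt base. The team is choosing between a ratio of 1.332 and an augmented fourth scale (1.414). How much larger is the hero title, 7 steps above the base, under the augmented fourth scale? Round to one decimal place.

At 1.332: 18.0 × 1.332⁷ = 133.907pt
Augmented fourth: 18.0 × 1.414⁷ = 203.432pt
Difference: 203.432 − 133.907 = 69.525pt

69.5pt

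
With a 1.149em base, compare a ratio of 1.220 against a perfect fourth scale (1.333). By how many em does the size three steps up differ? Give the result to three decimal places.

At 1.220: 1.149 × 1.220³ = 2.08641em
Perfect fourth: 1.149 × 1.333³ = 2.72151em
Difference: 2.72151 − 2.08641 = 0.63510em

0.635em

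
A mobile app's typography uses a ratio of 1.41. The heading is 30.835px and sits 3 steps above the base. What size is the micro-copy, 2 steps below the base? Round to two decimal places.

5.53px

30.835 ÷ 1.41⁵ = 30.835 ÷ 5.57308 ≈ 5.533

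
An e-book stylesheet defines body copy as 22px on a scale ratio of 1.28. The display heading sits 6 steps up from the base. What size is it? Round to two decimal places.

22.0 × 1.28⁶ = 22.0 × 4.39805 ≈ 96.76

96.76px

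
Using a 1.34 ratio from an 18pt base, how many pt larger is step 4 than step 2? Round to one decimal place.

Step 2: 18.0 × 1.34² = 32.321pt
Step 4: 18.0 × 1.34⁴ = 58.035pt
Difference: 58.035 − 32.321 = 25.714pt

25.7pt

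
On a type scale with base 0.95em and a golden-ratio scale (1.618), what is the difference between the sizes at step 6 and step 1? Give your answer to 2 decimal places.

15.51em

Step 1: 0.95 × 1.618 = 1.5371em
Step 6: 0.95 × 1.618⁶ = 17.0449em
Difference: 17.0449 − 1.5371 = 15.5078em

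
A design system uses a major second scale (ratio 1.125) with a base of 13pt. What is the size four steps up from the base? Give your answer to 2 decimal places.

20.82pt

Each step on a modular scale multiplies by the ratio, so the size n steps from the base is base × ratioⁿ.
13.0 × 1.125⁴ = 13.0 × 1.60181 ≈ 20.82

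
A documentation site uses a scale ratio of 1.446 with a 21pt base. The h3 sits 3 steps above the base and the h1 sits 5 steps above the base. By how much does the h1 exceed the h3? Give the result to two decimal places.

Step 3: 21.0 × 1.446³ = 63.4928pt
Step 5: 21.0 × 1.446⁵ = 132.7580pt
Difference: 132.7580 − 63.4928 = 69.2652pt

69.27pt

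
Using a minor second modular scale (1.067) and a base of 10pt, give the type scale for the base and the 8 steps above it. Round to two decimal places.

10.00pt, 10.67pt, 11.38pt, 12.15pt, 12.96pt, 13.83pt, 14.76pt, 15.75pt, 16.80pt

Step 0: 10pt
Step 1: 10.0 × 1.067 = 10.67
Step 2: 10.0 × 1.067² = 11.38
Step 3: 10.0 × 1.067³ = 12.15
Step 4: 10.0 × 1.067⁴ = 12.96
Step 5: 10.0 × 1.067⁵ = 13.83
Step 6: 10.0 × 1.067⁶ = 14.76
Step 7: 10.0 × 1.067⁷ = 15.75
Step 8: 10.0 × 1.067⁸ = 16.80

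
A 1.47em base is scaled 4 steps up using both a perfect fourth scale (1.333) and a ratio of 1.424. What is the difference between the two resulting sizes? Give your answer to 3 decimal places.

1.403em

Perfect fourth: 1.47 × 1.333⁴ = 4.64128em
At 1.424: 1.47 × 1.424⁴ = 6.04446em
Difference: 6.04446 − 4.64128 = 1.40318em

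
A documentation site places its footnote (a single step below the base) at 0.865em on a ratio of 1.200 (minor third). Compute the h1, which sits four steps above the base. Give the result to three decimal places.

0.865 × 1.200⁵ = 0.865 × 2.48832 ≈ 2.152

2.152em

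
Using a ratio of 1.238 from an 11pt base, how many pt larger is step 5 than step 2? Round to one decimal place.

Step 2: 11.0 × 1.238² = 16.859pt
Step 5: 11.0 × 1.238⁵ = 31.989pt
Difference: 31.989 − 16.859 = 15.130pt

15.1pt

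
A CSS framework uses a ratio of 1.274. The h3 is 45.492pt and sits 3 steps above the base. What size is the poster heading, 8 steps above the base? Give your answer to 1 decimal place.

152.7pt

Moving from step +3 to step +8 is 5 steps up, so multiply by r⁵.
45.492 × 1.274⁵ = 45.492 × 3.35619 ≈ 152.680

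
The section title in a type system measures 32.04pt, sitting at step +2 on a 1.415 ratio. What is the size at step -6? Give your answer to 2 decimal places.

1.99pt

32.04 ÷ 1.415⁸ = 32.04 ÷ 16.07132 ≈ 1.994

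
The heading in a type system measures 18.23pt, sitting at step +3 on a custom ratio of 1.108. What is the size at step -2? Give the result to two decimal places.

10.92pt

18.23 ÷ 1.108⁵ = 18.23 ÷ 1.66993 ≈ 10.917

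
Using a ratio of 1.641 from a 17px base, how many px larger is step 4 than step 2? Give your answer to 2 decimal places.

77.50px

Step 2: 17.0 × 1.641² = 45.7790px
Step 4: 17.0 × 1.641⁴ = 123.2773px
Difference: 123.2773 − 45.7790 = 77.4983px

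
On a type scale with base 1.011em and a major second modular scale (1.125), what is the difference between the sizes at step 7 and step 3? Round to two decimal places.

Step 3: 1.011 × 1.125³ = 1.4395em
Step 7: 1.011 × 1.125⁷ = 2.3058em
Difference: 2.3058 − 1.4395 = 0.8663em

0.87em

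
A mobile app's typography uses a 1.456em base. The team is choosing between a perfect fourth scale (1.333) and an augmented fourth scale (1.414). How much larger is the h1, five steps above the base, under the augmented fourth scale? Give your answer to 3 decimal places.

Perfect fourth: 1.456 × 1.333⁵ = 6.12791em
Augmented fourth: 1.456 × 1.414⁵ = 8.23016em
Difference: 8.23016 − 6.12791 = 2.10225em

2.102em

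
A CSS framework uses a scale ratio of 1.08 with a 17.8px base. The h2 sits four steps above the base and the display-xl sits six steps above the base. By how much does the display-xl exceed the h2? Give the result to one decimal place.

4.0px

Step 4: 17.8 × 1.08⁴ = 24.217px
Step 6: 17.8 × 1.08⁶ = 28.246px
Difference: 28.246 − 24.217 = 4.029px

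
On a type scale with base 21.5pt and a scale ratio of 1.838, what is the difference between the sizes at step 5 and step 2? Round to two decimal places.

Step 2: 21.5 × 1.838² = 72.6322pt
Step 5: 21.5 × 1.838⁵ = 450.9890pt
Difference: 450.9890 − 72.6322 = 378.3568pt

378.36pt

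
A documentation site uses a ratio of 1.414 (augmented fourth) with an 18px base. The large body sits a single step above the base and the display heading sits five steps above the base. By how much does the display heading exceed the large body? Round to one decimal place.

76.3px

Step 1: 18.0 × 1.414 = 25.452px
Step 5: 18.0 × 1.414⁵ = 101.747px
Difference: 101.747 − 25.452 = 76.295px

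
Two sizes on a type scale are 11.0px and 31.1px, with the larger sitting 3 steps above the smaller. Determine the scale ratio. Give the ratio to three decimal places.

1.414

r³ = 31.1 / 11.0, so r = (31.1/11.0)^(1/3).
r = 2.8273^(1/3) ≈ 1.4140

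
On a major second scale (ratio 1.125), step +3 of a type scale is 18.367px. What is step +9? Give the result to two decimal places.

18.367 × 1.125⁶ = 18.367 × 2.02729 ≈ 37.235

37.24px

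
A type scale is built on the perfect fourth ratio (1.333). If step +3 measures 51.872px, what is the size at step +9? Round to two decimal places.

291.01px

51.872 × 1.333⁶ = 51.872 × 5.61023 ≈ 291.014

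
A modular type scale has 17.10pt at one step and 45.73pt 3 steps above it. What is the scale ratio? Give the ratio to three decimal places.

1.388

The ratio satisfies 17.10 × r³ = 45.73, so r = (45.73 / 17.10)^(1/3).
r = 2.6743^(1/3) ≈ 1.3880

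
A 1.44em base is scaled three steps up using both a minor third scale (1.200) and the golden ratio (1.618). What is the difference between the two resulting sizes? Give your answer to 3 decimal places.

Minor third: 1.44 × 1.200³ = 2.48832em
Golden ratio: 1.44 × 1.618³ = 6.09955em
Difference: 6.09955 − 2.48832 = 3.61123em

3.611em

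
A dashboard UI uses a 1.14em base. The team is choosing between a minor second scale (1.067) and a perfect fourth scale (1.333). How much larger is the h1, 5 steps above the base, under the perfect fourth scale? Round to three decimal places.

3.221em

Minor second: 1.14 × 1.067⁵ = 1.57662em
Perfect fourth: 1.14 × 1.333⁵ = 4.79795em
Difference: 4.79795 − 1.57662 = 3.22133em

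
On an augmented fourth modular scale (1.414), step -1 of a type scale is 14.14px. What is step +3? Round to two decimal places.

56.53px

14.14 × 1.414⁴ = 14.14 × 3.99758 ≈ 56.526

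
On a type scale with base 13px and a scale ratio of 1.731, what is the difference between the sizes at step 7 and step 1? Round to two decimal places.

582.87px

Step 1: 13.0 × 1.731 = 22.5030px
Step 7: 13.0 × 1.731⁷ = 605.3727px
Difference: 605.3727 − 22.5030 = 582.8697px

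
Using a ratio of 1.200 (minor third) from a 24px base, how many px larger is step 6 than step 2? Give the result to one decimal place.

37.1px

Step 2: 24.0 × 1.200² = 34.560px
Step 6: 24.0 × 1.200⁶ = 71.664px
Difference: 71.664 − 34.560 = 37.104px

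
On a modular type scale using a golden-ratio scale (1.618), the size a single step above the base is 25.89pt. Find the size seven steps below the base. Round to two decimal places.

The gap is -7 − (1) = -8 steps, so the factor is 1.618^-8.
25.89 ÷ 1.618⁸ = 25.89 ÷ 46.97082 ≈ 0.551

0.55pt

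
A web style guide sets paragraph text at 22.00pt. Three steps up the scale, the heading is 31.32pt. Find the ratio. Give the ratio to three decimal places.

1.125

r³ = 31.32 / 22.00, so r = (31.32/22.00)^(1/3).
r = 1.4236^(1/3) ≈ 1.1249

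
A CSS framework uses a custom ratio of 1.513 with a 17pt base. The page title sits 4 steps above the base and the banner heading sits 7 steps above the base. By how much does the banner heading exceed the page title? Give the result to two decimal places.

Step 4: 17.0 × 1.513⁴ = 89.0850pt
Step 7: 17.0 × 1.513⁷ = 308.5471pt
Difference: 308.5471 − 89.0850 = 219.4621pt

219.46pt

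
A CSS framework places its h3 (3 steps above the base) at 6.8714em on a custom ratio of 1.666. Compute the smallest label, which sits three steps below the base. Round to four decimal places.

0.3214em

6.8714 ÷ 1.666⁶ = 6.8714 ÷ 21.38208 ≈ 0.3214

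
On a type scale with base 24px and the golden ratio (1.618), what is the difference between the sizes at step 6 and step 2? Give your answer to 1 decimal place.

Step 2: 24.0 × 1.618² = 62.830px
Step 6: 24.0 × 1.618⁶ = 430.608px
Difference: 430.608 − 62.830 = 367.778px

367.8px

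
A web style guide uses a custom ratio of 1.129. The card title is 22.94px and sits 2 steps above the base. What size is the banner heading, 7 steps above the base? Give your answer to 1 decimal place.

42.1px

22.94 × 1.129⁵ = 22.94 × 1.83430 ≈ 42.079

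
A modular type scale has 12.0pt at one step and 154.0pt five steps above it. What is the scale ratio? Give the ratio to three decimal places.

1.666

The ratio satisfies 12.0 × r⁵ = 154.0, so r = (154.0 / 12.0)^(1/5).
r = 12.8333^(1/5) ≈ 1.6660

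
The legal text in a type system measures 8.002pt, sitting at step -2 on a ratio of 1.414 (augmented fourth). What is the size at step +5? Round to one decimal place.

8.002 × 1.414⁷ = 8.002 × 11.30175 ≈ 90.437

90.4pt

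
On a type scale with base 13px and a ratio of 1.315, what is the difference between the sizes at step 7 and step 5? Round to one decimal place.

37.3px

Step 5: 13.0 × 1.315⁵ = 51.118px
Step 7: 13.0 × 1.315⁷ = 88.394px
Difference: 88.394 − 51.118 = 37.276px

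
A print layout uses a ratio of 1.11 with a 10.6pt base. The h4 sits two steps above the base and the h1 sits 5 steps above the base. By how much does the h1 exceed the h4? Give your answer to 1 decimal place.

4.8pt

Step 2: 10.6 × 1.11² = 13.060pt
Step 5: 10.6 × 1.11⁵ = 17.862pt
Difference: 17.862 − 13.060 = 4.802pt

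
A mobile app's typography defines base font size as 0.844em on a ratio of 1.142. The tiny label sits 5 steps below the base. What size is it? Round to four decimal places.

0.4345em

0.844 ÷ 1.142⁵ = 0.844 ÷ 1.94236 ≈ 0.4345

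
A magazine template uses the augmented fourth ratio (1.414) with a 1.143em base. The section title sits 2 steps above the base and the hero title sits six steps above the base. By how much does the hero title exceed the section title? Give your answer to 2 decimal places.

Step 2: 1.143 × 1.414² = 2.2853em
Step 6: 1.143 × 1.414⁶ = 9.1357em
Difference: 9.1357 − 2.2853 = 6.8504em

6.85em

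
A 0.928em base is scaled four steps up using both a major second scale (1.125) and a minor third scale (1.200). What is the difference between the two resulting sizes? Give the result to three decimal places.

0.438em

Major second: 0.928 × 1.125⁴ = 1.48648em
Minor third: 0.928 × 1.200⁴ = 1.92430em
Difference: 1.92430 − 1.48648 = 0.43782em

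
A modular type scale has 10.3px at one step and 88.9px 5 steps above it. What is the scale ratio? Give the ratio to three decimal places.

1.539

The ratio satisfies 10.3 × r⁵ = 88.9, so r = (88.9 / 10.3)^(1/5).
r = 8.6311^(1/5) ≈ 1.5389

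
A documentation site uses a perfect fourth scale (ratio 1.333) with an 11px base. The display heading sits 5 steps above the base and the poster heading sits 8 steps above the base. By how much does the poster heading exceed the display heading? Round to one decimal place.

Step 5: 11.0 × 1.333⁵ = 46.296px
Step 8: 11.0 × 1.333⁸ = 109.656px
Difference: 109.656 − 46.296 = 63.360px

63.4px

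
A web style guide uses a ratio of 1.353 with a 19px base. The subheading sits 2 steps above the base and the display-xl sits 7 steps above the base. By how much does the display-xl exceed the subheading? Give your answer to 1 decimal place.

Step 2: 19.0 × 1.353² = 34.782px
Step 7: 19.0 × 1.353⁷ = 157.702px
Difference: 157.702 − 34.782 = 122.920px

122.9px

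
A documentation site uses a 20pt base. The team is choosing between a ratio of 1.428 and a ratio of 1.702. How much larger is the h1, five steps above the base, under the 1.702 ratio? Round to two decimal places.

166.89pt

At 1.428: 20.0 × 1.428⁵ = 118.7602pt
At 1.702: 20.0 × 1.702⁵ = 285.6458pt
Difference: 285.6458 − 118.7602 = 166.8856pt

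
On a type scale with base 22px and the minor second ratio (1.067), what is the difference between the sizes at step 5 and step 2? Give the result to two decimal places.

Step 2: 22.0 × 1.067² = 25.0468px
Step 5: 22.0 × 1.067⁵ = 30.4260px
Difference: 30.4260 − 25.0468 = 5.3792px

5.38px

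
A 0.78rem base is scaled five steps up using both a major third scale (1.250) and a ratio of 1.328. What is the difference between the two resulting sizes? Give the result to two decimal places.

Major third: 0.78 × 1.250⁵ = 2.3804rem
At 1.328: 0.78 × 1.328⁵ = 3.2217rem
Difference: 3.2217 − 2.3804 = 0.8413rem

0.84rem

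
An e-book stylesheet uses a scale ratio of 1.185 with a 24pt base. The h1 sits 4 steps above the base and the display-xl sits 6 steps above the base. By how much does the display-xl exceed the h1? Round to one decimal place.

19.1pt

Step 4: 24.0 × 1.185⁴ = 47.324pt
Step 6: 24.0 × 1.185⁶ = 66.454pt
Difference: 66.454 − 47.324 = 19.130pt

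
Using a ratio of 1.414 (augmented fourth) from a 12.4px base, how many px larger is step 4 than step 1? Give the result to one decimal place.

Step 1: 12.4 × 1.414 = 17.534px
Step 4: 12.4 × 1.414⁴ = 49.570px
Difference: 49.570 − 17.534 = 32.036px

32.0px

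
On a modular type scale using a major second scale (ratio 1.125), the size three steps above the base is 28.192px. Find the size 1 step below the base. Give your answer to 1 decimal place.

28.192 ÷ 1.125⁴ = 28.192 ÷ 1.60181 ≈ 17.600

17.6px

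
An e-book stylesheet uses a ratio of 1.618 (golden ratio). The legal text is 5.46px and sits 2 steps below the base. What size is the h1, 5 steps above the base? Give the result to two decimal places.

158.50px

5.46 × 1.618⁷ = 5.46 × 29.03017 ≈ 158.505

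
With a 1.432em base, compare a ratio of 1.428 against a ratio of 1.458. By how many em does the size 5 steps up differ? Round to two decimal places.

0.93em

At 1.428: 1.432 × 1.428⁵ = 8.5032em
At 1.458: 1.432 × 1.458⁵ = 9.4348em
Difference: 9.4348 − 8.5032 = 0.9316em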